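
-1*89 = -89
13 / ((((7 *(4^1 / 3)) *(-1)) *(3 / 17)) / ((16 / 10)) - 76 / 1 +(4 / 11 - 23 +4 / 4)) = -4862 / 36901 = -0.13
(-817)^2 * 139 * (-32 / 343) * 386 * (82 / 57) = -4806634208.53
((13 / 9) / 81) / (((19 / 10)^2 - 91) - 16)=-0.00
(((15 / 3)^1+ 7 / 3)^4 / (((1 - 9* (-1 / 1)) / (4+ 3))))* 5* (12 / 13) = 3279584 / 351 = 9343.54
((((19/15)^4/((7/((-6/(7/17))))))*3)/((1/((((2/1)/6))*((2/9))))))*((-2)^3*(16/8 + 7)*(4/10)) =141789248/4134375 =34.30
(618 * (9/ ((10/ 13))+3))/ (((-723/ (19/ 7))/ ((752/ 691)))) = -30904944/ 832655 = -37.12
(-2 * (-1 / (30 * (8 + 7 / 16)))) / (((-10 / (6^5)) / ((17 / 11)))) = -13056 / 1375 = -9.50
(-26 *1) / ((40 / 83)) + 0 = -53.95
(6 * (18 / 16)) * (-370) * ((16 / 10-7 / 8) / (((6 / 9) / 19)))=-1651347 / 32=-51604.59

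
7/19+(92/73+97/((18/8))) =44.74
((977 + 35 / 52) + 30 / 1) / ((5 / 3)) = 157197 / 260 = 604.60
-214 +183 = -31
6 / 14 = 3 / 7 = 0.43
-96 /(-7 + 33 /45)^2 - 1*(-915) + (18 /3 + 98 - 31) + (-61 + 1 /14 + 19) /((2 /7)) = 7411685 /8836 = 838.81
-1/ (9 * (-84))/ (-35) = -1/ 26460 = -0.00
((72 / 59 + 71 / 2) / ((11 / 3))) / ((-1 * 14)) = -1857 / 2596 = -0.72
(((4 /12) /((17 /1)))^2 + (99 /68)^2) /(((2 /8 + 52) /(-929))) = -81961025 /2174436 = -37.69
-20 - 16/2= -28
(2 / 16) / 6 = 1 / 48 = 0.02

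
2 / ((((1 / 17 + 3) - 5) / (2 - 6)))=136 / 33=4.12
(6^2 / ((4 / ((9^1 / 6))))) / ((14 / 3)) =81 / 28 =2.89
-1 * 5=-5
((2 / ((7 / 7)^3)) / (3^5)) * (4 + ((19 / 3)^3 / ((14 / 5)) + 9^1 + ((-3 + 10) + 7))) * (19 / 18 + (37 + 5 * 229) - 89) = 876358193 / 826686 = 1060.09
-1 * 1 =-1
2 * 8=16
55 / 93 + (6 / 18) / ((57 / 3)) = 1076 / 1767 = 0.61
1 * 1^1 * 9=9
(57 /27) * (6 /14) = 19 /21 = 0.90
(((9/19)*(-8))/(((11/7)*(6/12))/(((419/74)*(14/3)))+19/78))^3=-2665.00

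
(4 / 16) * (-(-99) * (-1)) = -99 / 4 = -24.75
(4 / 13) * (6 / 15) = 8 / 65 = 0.12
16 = 16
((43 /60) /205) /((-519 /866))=-18619 /3191850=-0.01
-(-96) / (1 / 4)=384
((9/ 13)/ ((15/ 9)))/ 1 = 27/ 65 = 0.42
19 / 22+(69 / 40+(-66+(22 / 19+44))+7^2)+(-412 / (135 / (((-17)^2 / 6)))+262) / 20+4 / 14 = 871764211 / 23700600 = 36.78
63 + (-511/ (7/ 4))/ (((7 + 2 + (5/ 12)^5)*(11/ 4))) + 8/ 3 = 3987835043/ 74006229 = 53.89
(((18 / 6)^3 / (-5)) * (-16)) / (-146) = -0.59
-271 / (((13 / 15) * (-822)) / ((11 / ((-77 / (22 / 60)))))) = -2981 / 149604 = -0.02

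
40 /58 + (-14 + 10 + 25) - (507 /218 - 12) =198283 /6322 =31.36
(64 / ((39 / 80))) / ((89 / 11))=56320 / 3471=16.23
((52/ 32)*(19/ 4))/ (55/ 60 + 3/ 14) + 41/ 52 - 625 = -321041/ 520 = -617.39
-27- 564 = -591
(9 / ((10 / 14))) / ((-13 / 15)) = -14.54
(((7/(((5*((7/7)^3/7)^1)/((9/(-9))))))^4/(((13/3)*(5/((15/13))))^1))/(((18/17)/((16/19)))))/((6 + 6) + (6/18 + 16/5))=2352038808/93520375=25.15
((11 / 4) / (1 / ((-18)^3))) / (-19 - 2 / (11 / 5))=58806 / 73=805.56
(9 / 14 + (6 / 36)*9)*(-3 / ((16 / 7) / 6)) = -135 / 8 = -16.88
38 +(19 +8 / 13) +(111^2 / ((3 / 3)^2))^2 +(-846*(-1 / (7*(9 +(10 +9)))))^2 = 18953422202405 / 124852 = 151807117.25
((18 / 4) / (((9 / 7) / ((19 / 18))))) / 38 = 7 / 72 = 0.10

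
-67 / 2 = -33.50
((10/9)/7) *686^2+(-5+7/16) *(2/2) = 74693.22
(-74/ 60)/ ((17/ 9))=-111/ 170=-0.65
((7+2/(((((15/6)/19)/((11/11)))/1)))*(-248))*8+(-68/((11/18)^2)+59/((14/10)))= -187122373/4235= -44184.74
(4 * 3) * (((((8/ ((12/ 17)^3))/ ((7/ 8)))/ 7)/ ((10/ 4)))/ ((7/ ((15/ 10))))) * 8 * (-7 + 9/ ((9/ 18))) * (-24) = -13835008/ 1715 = -8067.06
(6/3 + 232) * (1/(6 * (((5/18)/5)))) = 702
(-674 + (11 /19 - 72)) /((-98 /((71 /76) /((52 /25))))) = 25139325 /7358624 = 3.42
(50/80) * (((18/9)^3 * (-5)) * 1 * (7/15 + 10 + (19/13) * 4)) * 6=-31810/13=-2446.92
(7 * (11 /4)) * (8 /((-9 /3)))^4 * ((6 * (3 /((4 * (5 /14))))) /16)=34496 /45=766.58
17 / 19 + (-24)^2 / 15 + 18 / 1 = 5443 / 95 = 57.29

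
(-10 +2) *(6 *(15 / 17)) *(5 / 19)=-3600 / 323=-11.15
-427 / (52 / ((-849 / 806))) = 362523 / 41912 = 8.65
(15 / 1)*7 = 105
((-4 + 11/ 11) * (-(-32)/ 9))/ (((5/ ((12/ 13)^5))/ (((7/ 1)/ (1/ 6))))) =-111476736/ 1856465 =-60.05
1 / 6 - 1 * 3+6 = 19 / 6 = 3.17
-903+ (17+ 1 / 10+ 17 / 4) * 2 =-8603 / 10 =-860.30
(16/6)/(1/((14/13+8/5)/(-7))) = -464/455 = -1.02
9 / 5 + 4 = 29 / 5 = 5.80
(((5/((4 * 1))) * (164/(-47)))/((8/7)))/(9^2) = -1435/30456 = -0.05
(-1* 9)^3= -729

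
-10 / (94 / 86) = -430 / 47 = -9.15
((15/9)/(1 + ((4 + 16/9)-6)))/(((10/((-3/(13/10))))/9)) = -405/91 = -4.45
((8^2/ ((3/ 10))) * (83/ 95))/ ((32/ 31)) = 10292/ 57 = 180.56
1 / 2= 0.50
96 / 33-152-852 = -11012 / 11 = -1001.09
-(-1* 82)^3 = 551368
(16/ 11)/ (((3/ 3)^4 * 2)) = 0.73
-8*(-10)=80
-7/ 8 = -0.88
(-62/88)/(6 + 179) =-31/8140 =-0.00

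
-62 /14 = -31 /7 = -4.43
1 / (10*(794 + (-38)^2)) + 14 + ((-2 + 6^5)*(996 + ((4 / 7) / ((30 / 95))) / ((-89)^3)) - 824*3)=854858287238580103 / 110440443540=7740445.98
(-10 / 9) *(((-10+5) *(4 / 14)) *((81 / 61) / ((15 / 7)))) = 60 / 61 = 0.98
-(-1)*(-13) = -13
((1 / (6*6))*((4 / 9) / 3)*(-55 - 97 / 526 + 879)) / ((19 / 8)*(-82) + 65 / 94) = -40732738 / 2331592047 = -0.02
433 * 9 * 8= 31176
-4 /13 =-0.31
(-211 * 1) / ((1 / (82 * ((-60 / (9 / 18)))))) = 2076240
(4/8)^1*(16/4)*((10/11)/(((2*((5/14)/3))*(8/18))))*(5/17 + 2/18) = 1302/187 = 6.96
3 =3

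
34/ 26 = 17/ 13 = 1.31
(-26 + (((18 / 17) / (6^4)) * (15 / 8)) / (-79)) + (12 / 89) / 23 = -13720527995 / 527831232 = -25.99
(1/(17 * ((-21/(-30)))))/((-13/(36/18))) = -20/1547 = -0.01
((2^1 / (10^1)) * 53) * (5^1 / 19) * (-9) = -477 / 19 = -25.11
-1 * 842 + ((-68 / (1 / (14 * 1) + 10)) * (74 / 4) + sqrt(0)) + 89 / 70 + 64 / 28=-9508271 / 9870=-963.35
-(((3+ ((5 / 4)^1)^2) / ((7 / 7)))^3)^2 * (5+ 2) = -1059339584023 / 16777216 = -63141.56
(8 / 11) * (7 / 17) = 56 / 187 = 0.30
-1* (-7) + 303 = 310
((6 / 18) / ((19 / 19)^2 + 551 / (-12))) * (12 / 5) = -48 / 2695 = -0.02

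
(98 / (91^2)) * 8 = 16 / 169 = 0.09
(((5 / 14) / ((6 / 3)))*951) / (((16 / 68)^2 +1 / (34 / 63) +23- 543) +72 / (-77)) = -1007743 / 3079974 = -0.33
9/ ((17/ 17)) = 9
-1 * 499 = -499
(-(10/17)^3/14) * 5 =-2500/34391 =-0.07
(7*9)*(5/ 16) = 315/ 16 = 19.69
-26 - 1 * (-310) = 284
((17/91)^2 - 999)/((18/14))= -8272430/10647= -776.97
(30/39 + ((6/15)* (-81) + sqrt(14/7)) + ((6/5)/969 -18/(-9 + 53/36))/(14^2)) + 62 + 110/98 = sqrt(2) + 2509442967/79655030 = 32.92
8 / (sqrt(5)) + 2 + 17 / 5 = 8*sqrt(5) / 5 + 27 / 5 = 8.98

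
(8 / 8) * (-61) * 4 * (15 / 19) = -3660 / 19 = -192.63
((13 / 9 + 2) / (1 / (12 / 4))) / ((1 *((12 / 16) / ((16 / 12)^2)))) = 1984 / 81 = 24.49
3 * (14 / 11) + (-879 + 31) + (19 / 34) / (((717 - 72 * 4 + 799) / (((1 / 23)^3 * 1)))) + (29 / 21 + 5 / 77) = -98892710996059 / 117347210904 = -842.74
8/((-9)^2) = 8/81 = 0.10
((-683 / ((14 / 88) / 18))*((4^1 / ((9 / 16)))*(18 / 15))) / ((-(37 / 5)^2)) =115399680 / 9583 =12042.12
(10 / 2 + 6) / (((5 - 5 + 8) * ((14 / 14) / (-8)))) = -11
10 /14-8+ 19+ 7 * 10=572 /7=81.71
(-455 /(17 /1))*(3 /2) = -1365 /34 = -40.15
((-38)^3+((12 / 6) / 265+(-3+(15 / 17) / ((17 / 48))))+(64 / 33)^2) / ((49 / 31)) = -141859451511263 / 4086652185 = -34712.88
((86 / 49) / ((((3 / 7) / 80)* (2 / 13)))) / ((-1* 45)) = -8944 / 189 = -47.32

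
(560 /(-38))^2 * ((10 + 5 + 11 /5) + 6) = 1818880 /361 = 5038.45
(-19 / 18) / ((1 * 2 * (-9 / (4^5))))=4864 / 81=60.05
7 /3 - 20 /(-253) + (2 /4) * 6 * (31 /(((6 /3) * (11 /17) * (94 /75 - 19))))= -3307553 /2020458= -1.64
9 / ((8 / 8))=9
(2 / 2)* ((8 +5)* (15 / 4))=195 / 4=48.75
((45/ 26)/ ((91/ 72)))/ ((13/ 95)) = 153900/ 15379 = 10.01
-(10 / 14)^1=-5 / 7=-0.71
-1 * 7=-7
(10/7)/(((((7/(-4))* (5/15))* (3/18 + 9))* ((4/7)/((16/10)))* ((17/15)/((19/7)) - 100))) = 16416/2185337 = 0.01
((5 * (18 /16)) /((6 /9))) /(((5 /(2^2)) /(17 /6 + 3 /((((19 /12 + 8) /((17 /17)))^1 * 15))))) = 88623 /4600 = 19.27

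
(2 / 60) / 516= 1 / 15480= 0.00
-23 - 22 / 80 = -23.28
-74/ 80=-37/ 40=-0.92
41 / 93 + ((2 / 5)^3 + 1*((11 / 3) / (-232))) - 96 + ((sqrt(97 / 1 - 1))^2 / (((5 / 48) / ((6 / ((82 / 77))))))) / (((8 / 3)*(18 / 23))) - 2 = 88112474501 / 36859000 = 2390.53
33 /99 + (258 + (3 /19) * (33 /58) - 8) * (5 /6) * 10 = 6891077 /3306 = 2084.42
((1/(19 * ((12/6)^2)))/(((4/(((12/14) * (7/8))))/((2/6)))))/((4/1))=1/4864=0.00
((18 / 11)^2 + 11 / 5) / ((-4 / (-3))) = 8853 / 2420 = 3.66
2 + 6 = 8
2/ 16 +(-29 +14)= -119/ 8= -14.88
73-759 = -686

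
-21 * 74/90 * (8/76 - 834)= 4103596/285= 14398.58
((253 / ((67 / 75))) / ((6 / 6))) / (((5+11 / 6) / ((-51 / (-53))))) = 5806350 / 145591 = 39.88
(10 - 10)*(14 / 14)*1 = 0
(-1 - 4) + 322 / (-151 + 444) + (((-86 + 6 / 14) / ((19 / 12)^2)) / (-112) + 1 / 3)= -50734015 / 15548631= -3.26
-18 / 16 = -9 / 8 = -1.12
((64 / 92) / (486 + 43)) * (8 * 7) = 896 / 12167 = 0.07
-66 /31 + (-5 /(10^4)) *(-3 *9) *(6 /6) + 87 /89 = -6279507 /5518000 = -1.14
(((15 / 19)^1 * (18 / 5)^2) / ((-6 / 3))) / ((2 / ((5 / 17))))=-243 / 323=-0.75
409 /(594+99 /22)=818 /1197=0.68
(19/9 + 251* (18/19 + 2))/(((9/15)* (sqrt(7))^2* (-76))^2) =3171625/435573936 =0.01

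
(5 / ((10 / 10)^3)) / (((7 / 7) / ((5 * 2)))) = 50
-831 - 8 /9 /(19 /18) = -15805 /19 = -831.84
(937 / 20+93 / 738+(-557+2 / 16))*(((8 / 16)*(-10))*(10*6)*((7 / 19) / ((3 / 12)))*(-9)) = -2028861.22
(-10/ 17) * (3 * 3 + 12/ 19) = -1830/ 323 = -5.67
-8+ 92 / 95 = -668 / 95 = -7.03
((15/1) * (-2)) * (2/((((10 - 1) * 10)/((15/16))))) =-5/8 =-0.62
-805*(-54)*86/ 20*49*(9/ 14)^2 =15140601/ 4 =3785150.25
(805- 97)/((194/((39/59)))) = 2.41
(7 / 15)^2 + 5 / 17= 1958 / 3825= 0.51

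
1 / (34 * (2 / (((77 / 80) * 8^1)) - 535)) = -0.00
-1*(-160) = 160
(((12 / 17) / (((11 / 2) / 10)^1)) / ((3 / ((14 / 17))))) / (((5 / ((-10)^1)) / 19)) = -42560 / 3179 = -13.39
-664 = -664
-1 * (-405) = 405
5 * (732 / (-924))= -305 / 77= -3.96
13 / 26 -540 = -1079 / 2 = -539.50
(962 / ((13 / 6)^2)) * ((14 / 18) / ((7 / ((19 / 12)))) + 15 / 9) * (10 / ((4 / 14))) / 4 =257705 / 78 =3303.91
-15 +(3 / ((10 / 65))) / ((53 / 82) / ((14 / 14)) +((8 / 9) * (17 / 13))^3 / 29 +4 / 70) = 10.74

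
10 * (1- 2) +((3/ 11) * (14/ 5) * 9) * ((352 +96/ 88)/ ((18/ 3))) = 238642/ 605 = 394.45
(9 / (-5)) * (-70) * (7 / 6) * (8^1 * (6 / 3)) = 2352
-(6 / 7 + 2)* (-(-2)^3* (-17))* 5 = 13600 / 7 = 1942.86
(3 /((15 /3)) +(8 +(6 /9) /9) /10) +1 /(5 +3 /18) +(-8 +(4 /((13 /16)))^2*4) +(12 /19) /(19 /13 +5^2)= 20934187363 /231134202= 90.57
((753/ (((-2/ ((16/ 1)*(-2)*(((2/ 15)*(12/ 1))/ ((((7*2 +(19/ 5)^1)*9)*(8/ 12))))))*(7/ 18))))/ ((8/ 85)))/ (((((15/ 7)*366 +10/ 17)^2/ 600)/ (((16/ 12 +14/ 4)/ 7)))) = 321855543/ 97049605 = 3.32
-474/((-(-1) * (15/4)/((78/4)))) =-2464.80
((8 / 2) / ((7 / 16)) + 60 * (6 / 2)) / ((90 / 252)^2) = 37072 / 25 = 1482.88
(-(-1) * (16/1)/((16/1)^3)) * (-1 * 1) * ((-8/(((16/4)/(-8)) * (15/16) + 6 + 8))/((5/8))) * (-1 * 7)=-56/2165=-0.03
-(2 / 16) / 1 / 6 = -1 / 48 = -0.02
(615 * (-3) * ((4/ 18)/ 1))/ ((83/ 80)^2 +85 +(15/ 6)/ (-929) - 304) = 2437696000/ 1295702519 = 1.88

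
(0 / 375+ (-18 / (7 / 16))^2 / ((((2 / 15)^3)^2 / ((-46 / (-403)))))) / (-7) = -679063500000 / 138229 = -4912597.94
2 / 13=0.15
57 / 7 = 8.14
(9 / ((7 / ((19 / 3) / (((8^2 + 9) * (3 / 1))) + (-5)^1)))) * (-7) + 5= 3631 / 73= 49.74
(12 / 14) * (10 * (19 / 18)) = 190 / 21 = 9.05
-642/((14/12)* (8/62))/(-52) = 29853/364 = 82.01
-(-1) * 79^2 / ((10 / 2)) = 6241 / 5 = 1248.20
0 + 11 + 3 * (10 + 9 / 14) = 601 / 14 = 42.93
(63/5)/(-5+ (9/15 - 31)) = -21/59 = -0.36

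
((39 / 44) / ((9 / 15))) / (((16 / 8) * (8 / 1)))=65 / 704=0.09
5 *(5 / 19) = 25 / 19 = 1.32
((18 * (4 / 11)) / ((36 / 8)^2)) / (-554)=-16 / 27423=-0.00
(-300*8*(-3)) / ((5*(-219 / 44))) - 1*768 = -77184 / 73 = -1057.32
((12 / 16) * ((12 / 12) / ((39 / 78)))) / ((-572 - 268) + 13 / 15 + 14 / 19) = -855 / 477886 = -0.00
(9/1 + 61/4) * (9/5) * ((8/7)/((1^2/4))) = 6984/35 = 199.54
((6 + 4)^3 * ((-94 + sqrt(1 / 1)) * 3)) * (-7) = 1953000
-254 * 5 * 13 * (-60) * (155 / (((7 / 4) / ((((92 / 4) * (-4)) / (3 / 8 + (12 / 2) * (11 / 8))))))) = -6551168000 / 7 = -935881142.86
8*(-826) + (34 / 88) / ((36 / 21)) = -3488905 / 528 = -6607.77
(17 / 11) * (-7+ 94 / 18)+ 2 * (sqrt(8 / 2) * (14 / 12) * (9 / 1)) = 3886 / 99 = 39.25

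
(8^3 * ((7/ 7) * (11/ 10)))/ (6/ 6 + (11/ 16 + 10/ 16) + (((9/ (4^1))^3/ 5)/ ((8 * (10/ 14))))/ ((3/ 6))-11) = -71.38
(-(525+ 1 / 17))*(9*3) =-241002 / 17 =-14176.59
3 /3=1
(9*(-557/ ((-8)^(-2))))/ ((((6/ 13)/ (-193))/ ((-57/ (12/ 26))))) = -16568914128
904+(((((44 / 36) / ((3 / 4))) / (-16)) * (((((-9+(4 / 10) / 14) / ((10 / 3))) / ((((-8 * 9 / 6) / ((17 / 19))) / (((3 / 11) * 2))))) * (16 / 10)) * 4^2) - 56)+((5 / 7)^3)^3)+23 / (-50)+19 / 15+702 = 2674913613944837 / 1725116699250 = 1550.57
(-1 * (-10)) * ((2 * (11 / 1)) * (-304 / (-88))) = 760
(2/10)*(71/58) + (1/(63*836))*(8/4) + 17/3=11286386/1909215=5.91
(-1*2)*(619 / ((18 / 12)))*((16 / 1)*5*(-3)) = 198080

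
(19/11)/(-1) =-19/11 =-1.73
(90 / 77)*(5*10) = 4500 / 77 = 58.44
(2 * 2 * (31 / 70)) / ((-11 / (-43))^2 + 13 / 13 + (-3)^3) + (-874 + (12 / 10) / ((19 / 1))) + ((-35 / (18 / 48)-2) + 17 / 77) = -145690036849 / 150332655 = -969.12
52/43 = 1.21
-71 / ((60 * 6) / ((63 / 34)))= -497 / 1360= -0.37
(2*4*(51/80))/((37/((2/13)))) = 51/2405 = 0.02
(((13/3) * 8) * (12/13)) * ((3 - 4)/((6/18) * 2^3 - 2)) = -48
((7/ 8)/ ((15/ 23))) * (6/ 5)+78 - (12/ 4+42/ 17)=126037/ 1700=74.14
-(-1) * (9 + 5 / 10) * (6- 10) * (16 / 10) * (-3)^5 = 73872 / 5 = 14774.40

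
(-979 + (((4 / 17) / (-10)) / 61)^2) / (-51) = 8773218757 / 457031825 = 19.20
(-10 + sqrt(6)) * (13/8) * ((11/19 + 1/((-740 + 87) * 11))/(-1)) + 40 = 13485465/272954 - 513461 * sqrt(6)/545908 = 47.10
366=366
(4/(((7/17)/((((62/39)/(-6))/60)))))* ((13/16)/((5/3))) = -527/25200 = -0.02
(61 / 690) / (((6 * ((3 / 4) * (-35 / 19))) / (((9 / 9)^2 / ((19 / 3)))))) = -61 / 36225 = -0.00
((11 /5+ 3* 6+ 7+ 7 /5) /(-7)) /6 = -0.68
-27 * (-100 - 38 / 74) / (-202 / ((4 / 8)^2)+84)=-100413 / 26788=-3.75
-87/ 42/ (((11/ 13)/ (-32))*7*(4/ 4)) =6032/ 539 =11.19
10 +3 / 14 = 143 / 14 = 10.21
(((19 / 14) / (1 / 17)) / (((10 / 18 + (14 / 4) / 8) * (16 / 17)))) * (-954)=-23572863 / 1001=-23549.31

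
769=769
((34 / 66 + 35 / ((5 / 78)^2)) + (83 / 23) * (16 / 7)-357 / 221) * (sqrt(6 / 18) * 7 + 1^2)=2943979172 / 345345 + 2943979172 * sqrt(3) / 148005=42977.11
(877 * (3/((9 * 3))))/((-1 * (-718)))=0.14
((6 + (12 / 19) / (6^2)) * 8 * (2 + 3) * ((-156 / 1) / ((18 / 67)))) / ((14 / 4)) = -6828640 / 171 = -39933.57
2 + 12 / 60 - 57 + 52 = -2.80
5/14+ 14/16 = 69/56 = 1.23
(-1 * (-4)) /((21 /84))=16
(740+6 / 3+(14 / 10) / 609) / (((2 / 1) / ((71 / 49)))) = 22916741 / 42630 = 537.57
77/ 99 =0.78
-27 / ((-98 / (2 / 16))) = 27 / 784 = 0.03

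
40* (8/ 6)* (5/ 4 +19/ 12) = 1360/ 9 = 151.11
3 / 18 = 1 / 6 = 0.17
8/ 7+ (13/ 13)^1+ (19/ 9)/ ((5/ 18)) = 341/ 35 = 9.74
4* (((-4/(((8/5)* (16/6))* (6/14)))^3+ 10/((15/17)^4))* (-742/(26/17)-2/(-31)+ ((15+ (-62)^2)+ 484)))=93059.69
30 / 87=10 / 29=0.34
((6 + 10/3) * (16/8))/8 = 7/3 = 2.33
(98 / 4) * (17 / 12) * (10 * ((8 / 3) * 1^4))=8330 / 9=925.56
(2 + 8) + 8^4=4106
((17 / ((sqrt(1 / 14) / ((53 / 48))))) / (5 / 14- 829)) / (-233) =6307 * sqrt(14) / 64872792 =0.00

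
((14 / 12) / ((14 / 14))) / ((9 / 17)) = 119 / 54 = 2.20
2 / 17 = 0.12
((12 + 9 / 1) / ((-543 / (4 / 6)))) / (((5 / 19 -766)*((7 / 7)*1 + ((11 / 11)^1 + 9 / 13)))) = 494 / 39500535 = 0.00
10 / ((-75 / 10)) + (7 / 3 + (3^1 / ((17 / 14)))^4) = 3195217 / 83521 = 38.26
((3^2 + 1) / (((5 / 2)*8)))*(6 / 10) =3 / 10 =0.30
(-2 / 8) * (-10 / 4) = 5 / 8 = 0.62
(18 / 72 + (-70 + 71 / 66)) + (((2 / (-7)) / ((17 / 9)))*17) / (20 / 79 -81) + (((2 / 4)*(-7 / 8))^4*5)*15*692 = 44248227387139 / 24142626816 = 1832.78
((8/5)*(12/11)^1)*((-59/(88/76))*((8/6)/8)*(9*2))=-161424/605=-266.82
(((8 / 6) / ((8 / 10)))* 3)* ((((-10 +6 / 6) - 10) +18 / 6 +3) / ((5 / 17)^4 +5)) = -1085773 / 83646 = -12.98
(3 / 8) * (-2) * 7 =-21 / 4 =-5.25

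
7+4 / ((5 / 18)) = 107 / 5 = 21.40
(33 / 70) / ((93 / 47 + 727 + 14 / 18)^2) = 5904657 / 6670136477830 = 0.00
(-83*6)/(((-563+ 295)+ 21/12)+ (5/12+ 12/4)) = 36/19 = 1.89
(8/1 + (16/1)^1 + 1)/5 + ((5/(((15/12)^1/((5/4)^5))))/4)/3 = 18485/3072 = 6.02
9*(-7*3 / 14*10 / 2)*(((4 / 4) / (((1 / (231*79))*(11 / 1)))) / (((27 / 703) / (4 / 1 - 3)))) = -5831385 / 2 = -2915692.50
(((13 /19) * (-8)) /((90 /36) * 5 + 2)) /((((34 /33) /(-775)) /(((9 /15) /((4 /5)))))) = 1994850 /9367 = 212.97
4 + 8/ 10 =24/ 5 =4.80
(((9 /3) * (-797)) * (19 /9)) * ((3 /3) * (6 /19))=-1594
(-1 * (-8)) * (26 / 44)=52 / 11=4.73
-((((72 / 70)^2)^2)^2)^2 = -7958661109946400884391936 / 5070942774902496337890625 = -1.57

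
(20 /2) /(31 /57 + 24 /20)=2850 /497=5.73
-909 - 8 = -917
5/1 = 5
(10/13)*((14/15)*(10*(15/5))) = 280/13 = 21.54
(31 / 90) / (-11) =-31 / 990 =-0.03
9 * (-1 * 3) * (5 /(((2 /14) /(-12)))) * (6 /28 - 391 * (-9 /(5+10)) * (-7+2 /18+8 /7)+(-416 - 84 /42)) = -20024226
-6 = -6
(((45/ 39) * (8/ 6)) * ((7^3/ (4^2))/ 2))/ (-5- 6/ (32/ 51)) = -3430/ 3029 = -1.13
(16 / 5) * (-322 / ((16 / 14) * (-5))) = 180.32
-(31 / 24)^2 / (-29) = 961 / 16704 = 0.06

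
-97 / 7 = -13.86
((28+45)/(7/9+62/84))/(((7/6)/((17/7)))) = 134028/1337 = 100.25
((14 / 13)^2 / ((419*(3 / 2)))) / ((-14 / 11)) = -308 / 212433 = -0.00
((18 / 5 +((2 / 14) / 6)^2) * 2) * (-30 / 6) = -31757 / 882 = -36.01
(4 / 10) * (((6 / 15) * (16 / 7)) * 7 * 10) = 128 / 5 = 25.60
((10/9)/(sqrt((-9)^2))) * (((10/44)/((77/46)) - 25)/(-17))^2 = 54756000/207331201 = 0.26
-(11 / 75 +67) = -5036 / 75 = -67.15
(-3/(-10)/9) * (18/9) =1/15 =0.07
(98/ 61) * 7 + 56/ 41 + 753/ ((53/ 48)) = 92067870/ 132553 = 694.57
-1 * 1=-1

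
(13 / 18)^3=2197 / 5832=0.38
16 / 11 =1.45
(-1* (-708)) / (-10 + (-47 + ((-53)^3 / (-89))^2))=1402017 / 5540977408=0.00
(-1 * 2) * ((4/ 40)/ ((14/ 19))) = -19/ 70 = -0.27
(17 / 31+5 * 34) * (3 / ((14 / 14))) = 15861 / 31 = 511.65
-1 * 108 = -108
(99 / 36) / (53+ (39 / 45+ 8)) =165 / 3712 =0.04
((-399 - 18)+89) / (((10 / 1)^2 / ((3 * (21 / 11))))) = -5166 / 275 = -18.79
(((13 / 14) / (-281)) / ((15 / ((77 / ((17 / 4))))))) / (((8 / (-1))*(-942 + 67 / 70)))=-0.00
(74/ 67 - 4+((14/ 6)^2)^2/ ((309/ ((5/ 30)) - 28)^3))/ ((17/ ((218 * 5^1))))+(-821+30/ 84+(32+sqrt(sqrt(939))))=-1915448347477851841/ 1965980051972244+939^(1/ 4)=-968.76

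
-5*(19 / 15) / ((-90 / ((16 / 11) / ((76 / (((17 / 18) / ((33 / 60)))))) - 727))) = -15041677 / 294030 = -51.16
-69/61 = -1.13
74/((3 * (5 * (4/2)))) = 37/15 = 2.47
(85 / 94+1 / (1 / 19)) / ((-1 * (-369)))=1871 / 34686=0.05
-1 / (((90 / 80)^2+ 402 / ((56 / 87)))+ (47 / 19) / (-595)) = -723520 / 452776777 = -0.00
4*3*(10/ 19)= 120/ 19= 6.32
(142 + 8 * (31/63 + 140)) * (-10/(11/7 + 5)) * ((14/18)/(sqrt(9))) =-2791390/5589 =-499.44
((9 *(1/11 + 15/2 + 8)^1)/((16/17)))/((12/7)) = 122451/1408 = 86.97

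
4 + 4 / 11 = 48 / 11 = 4.36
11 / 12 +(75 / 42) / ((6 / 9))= 151 / 42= 3.60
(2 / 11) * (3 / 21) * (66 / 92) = 3 / 161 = 0.02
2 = 2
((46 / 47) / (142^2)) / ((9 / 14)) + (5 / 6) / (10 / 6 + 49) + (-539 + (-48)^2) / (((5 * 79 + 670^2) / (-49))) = -488096404843 / 2773785891888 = -0.18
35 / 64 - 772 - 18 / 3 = -49757 / 64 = -777.45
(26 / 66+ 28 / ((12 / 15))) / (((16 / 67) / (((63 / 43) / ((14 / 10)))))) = 73365 / 473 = 155.11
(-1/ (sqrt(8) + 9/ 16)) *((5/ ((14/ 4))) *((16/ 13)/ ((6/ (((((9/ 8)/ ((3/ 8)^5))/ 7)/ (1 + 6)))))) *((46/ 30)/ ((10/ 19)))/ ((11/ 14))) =-0.99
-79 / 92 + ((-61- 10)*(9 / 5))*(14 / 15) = -276319 / 2300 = -120.14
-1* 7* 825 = -5775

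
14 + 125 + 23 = 162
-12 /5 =-2.40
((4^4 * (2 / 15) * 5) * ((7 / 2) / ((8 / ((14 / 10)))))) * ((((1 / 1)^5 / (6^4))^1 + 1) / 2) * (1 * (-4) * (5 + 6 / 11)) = -1160.26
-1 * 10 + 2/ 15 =-148/ 15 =-9.87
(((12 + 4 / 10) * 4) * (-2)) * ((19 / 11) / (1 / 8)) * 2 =-150784 / 55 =-2741.53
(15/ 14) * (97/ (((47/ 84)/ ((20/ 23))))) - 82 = 85958/ 1081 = 79.52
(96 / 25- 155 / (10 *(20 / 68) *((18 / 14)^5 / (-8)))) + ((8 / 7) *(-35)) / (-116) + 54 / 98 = 261658616189 / 2097715725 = 124.74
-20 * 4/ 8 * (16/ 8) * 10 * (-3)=600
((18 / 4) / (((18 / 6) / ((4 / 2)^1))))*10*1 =30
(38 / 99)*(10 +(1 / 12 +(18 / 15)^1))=12863 / 2970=4.33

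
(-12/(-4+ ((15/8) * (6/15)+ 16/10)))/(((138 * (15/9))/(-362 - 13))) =-3000/253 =-11.86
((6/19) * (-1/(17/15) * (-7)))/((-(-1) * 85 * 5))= 0.00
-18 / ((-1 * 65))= 18 / 65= 0.28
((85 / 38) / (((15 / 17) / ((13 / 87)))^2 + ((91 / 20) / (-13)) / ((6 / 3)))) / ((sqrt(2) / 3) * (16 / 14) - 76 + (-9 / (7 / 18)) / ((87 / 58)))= -26154355500 / 37087442830453 - 435905925 * sqrt(2) / 148349771321812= -0.00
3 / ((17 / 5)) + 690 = 11745 / 17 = 690.88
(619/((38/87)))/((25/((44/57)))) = 394922/9025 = 43.76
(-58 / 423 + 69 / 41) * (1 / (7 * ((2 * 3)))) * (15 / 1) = 134045 / 242802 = 0.55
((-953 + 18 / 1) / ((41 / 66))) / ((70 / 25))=-154275 / 287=-537.54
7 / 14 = 1 / 2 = 0.50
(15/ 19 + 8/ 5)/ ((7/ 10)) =454/ 133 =3.41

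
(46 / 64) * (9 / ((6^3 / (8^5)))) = 2944 / 3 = 981.33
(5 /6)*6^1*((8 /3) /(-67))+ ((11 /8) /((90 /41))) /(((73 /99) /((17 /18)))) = 4248979 /7043040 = 0.60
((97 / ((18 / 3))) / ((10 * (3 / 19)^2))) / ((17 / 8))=70034 / 2295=30.52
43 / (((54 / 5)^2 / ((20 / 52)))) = 5375 / 37908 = 0.14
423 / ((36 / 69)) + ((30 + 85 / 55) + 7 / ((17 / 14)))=634349 / 748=848.06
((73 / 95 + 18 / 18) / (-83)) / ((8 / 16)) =-336 / 7885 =-0.04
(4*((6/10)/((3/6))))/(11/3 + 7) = 9/20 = 0.45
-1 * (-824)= 824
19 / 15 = 1.27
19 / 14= 1.36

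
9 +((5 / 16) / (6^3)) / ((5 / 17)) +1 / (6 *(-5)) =155029 / 17280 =8.97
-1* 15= -15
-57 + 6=-51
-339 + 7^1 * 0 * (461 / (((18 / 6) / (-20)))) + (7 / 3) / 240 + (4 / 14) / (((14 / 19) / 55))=-11207177 / 35280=-317.66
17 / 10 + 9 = 107 / 10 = 10.70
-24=-24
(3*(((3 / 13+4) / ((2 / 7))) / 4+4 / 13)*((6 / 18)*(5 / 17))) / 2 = 2085 / 3536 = 0.59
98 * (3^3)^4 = 52081218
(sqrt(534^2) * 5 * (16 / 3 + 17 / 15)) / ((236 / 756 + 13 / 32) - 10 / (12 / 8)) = -104424768 / 35975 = -2902.70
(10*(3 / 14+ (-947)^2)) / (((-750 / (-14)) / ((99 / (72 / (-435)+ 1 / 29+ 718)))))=4005149951 / 173485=23086.43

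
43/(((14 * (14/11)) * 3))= 473/588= 0.80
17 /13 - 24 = -295 /13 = -22.69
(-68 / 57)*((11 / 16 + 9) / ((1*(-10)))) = 527 / 456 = 1.16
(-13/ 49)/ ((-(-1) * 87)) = -13/ 4263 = -0.00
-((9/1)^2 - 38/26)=-1034/13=-79.54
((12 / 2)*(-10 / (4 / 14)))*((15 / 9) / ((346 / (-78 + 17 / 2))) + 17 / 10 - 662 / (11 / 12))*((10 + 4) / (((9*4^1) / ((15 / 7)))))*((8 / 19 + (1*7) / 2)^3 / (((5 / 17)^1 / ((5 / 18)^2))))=809954442052452725 / 405990465408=1995008.53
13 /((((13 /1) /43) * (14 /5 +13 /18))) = 3870 /317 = 12.21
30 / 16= 15 / 8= 1.88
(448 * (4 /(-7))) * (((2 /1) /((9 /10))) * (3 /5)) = -1024 /3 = -341.33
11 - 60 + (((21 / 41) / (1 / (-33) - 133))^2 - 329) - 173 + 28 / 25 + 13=-17392978805439 / 32396400100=-536.88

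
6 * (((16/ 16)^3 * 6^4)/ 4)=1944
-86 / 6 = -43 / 3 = -14.33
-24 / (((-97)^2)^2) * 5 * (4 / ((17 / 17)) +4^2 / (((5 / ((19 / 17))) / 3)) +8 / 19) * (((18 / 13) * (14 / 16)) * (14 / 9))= -14387184 / 371734450919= -0.00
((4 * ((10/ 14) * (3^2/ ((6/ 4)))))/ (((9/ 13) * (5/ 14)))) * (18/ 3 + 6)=832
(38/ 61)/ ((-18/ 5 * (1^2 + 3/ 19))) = -1805/ 12078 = -0.15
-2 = -2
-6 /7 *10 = -60 /7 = -8.57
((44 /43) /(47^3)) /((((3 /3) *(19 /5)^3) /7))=38500 /30621244151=0.00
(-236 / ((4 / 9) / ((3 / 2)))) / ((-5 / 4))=637.20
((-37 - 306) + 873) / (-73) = -7.26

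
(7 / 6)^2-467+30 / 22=-183853 / 396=-464.28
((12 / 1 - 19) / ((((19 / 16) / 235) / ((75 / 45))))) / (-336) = 1175 / 171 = 6.87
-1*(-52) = 52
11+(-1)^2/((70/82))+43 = 1931/35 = 55.17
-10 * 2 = -20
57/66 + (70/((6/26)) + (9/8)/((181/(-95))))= 14507533/47784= 303.61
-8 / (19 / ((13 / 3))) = -1.82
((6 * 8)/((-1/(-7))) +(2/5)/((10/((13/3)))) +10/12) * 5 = 1685.03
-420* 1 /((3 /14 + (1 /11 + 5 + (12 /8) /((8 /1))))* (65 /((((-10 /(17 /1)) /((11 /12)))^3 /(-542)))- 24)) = -89413632000 /155867457445223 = -0.00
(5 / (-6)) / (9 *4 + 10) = -5 / 276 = -0.02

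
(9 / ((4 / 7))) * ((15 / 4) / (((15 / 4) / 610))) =19215 / 2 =9607.50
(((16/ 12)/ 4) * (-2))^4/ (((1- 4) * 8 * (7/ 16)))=-32/ 1701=-0.02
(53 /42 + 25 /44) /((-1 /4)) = -1691 /231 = -7.32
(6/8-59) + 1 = -229/4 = -57.25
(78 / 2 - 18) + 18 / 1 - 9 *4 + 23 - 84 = -58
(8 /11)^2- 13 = -1509 /121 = -12.47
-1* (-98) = 98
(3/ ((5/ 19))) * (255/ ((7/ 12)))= 34884/ 7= 4983.43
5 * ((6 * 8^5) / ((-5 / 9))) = -1769472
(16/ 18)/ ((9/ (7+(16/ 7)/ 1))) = 520/ 567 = 0.92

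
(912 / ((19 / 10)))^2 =230400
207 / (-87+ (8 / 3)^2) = -1863 / 719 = -2.59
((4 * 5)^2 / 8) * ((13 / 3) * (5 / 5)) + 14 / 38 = 12371 / 57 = 217.04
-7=-7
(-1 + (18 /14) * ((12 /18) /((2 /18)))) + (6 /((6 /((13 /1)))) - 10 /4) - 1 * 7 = 143 /14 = 10.21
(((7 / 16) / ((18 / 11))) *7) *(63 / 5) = 3773 / 160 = 23.58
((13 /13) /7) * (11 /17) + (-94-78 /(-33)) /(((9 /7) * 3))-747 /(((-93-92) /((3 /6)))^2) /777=-470733664589 /19891433100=-23.67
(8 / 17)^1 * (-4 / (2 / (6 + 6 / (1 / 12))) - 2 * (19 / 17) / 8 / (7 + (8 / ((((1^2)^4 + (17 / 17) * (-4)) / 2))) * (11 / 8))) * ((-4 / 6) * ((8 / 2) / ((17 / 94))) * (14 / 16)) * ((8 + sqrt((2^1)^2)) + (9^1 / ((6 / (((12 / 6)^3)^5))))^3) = 549606473820715236296 / 4913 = 111867794386467583.21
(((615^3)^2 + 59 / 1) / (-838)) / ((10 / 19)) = -257006616570668249 / 2095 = -122676189293875.06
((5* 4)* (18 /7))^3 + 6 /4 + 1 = 93313715 /686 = 136025.82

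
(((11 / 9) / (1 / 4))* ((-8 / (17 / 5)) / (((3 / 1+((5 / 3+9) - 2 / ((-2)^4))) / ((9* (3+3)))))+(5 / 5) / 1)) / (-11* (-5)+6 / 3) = -0.72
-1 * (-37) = 37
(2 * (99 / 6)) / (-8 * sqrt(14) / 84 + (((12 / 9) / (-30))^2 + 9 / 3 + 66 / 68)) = 104287095000 * sqrt(14) / 519444249847 + 4350014672850 / 519444249847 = 9.13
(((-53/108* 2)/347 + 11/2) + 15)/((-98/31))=-425227/65583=-6.48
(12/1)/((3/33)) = 132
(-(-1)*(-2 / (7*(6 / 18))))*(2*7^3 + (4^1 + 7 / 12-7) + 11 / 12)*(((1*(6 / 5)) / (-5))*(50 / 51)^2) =273800 / 2023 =135.34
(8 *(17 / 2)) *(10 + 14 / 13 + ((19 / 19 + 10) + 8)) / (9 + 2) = 26588 / 143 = 185.93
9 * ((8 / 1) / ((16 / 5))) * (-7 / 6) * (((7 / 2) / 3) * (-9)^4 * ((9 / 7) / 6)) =-688905 / 16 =-43056.56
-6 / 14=-3 / 7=-0.43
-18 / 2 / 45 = -0.20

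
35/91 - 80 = -1035/13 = -79.62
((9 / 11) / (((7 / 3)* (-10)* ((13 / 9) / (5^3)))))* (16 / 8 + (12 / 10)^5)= -1704159 / 125125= -13.62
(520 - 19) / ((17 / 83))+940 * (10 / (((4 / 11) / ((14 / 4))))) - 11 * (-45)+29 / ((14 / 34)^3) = 547131148 / 5831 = 93831.44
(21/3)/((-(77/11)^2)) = -1/7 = -0.14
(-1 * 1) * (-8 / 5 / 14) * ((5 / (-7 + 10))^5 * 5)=12500 / 1701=7.35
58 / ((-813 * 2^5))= -29 / 13008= -0.00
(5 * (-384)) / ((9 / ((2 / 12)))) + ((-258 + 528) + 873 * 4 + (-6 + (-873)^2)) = 6892645 / 9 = 765849.44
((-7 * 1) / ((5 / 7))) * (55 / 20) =-539 / 20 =-26.95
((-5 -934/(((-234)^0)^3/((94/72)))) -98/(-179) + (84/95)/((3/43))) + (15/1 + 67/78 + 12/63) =-16644525656/13927095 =-1195.12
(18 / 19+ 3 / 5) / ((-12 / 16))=-196 / 95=-2.06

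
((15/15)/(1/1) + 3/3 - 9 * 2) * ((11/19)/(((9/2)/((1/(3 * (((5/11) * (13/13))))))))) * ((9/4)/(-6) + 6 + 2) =-29524/2565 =-11.51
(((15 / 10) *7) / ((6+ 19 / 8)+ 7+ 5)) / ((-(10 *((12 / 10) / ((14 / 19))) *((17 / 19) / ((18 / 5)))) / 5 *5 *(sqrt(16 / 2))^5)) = -441 *sqrt(2) / 886720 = -0.00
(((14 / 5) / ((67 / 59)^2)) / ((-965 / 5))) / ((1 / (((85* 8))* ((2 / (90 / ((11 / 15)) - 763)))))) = 0.02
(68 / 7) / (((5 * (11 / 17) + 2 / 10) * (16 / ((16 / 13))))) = 1445 / 6643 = 0.22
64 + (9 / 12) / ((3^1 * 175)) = 44801 / 700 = 64.00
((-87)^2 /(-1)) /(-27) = 841 /3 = 280.33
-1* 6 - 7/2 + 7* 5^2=165.50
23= 23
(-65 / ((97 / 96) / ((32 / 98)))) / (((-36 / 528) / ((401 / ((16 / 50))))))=1834976000 / 4753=386066.91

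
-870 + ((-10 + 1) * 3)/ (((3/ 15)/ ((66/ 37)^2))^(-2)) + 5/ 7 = -106921701127/ 122984400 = -869.39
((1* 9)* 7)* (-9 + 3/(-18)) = -1155/2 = -577.50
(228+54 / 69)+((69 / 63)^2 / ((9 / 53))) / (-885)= 18482472179 / 80788995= 228.77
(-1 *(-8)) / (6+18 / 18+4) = 8 / 11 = 0.73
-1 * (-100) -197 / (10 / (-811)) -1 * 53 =160237 / 10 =16023.70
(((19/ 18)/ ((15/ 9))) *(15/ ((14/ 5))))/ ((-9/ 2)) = -95/ 126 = -0.75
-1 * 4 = -4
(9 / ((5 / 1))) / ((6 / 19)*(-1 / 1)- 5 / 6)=-1026 / 655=-1.57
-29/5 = -5.80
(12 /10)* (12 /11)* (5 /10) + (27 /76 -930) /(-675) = 382181 /188100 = 2.03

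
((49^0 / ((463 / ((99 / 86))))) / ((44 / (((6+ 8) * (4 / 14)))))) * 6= 27 / 19909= 0.00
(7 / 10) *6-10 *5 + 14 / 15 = -673 / 15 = -44.87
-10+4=-6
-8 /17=-0.47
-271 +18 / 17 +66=-3467 / 17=-203.94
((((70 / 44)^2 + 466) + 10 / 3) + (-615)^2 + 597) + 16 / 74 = 20377195183 / 53724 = 379294.08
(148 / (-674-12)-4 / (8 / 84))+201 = 54463 / 343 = 158.78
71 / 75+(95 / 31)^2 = 745106 / 72075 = 10.34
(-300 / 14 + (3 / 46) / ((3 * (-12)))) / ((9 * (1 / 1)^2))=-82807 / 34776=-2.38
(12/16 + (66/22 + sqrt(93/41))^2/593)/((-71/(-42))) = 252 * sqrt(3813)/1726223 + 1570527/3452446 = 0.46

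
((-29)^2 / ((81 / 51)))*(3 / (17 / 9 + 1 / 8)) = 788.80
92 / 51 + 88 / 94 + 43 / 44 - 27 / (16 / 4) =-159923 / 52734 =-3.03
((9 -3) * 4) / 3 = 8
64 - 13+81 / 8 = 489 / 8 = 61.12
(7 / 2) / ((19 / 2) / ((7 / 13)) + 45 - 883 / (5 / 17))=-245 / 205769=-0.00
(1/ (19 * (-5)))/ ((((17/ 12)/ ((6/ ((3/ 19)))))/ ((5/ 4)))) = -6/ 17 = -0.35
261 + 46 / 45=11791 / 45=262.02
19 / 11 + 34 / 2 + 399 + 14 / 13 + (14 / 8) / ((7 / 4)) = 60032 / 143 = 419.80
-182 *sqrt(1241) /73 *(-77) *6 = 40576.67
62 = 62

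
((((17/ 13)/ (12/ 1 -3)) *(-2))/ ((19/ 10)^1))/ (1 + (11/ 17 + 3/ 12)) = -23120/ 286767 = -0.08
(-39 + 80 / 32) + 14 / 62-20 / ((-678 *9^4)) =-5002177951 / 137899098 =-36.27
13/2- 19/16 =85/16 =5.31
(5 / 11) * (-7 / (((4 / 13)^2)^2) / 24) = -14.79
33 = 33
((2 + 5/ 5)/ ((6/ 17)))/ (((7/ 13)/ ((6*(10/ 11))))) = 6630/ 77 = 86.10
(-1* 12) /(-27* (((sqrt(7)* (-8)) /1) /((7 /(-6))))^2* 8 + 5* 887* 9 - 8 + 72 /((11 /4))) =924 /2399449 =0.00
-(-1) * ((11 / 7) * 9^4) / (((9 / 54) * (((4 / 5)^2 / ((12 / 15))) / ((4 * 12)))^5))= 336721017600000 / 7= 48103002514285.71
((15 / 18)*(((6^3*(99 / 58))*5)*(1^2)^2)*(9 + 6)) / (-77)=-60750 / 203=-299.26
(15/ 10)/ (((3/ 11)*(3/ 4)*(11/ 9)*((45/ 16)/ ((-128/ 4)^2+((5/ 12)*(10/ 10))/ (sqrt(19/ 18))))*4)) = 2*sqrt(38)/ 57+8192/ 15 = 546.35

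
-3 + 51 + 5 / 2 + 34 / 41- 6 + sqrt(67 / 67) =3799 / 82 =46.33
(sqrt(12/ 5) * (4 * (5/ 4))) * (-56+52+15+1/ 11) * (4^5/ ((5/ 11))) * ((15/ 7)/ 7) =749568 * sqrt(15)/ 49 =59246.21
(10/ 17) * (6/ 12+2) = 25/ 17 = 1.47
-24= -24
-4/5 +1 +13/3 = 68/15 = 4.53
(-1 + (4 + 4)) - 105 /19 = 28 /19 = 1.47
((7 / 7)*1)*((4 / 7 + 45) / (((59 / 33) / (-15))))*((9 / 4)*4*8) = -11369160 / 413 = -27528.23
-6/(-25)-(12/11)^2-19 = -60349/3025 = -19.95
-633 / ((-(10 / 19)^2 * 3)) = 761.71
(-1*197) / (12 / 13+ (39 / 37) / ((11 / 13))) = -1042327 / 11475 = -90.83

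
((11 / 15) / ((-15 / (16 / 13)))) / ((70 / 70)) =-176 / 2925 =-0.06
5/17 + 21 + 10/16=2981/136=21.92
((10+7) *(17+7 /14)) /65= 119 /26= 4.58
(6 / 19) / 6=1 / 19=0.05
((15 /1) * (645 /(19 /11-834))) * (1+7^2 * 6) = -6279075 /1831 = -3429.31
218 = 218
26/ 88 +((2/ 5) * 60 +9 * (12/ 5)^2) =83749/ 1100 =76.14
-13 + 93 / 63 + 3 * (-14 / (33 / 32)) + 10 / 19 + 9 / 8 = -1776659 / 35112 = -50.60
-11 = -11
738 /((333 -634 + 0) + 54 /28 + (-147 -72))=-10332 /7253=-1.42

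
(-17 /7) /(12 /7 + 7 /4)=-68 /97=-0.70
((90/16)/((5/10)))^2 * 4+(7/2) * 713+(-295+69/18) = 32527/12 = 2710.58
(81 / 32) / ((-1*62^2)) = -81 / 123008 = -0.00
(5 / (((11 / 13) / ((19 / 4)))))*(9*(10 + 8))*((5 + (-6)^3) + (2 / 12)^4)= -337716925 / 352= -959423.08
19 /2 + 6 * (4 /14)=157 /14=11.21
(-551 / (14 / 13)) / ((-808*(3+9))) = 7163 / 135744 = 0.05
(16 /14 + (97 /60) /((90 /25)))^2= 5793649 /2286144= 2.53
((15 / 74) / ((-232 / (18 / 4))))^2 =18225 / 1178960896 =0.00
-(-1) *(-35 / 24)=-35 / 24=-1.46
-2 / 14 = -1 / 7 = -0.14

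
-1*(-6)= 6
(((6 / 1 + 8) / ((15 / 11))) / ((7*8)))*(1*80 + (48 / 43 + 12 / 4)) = 39787 / 2580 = 15.42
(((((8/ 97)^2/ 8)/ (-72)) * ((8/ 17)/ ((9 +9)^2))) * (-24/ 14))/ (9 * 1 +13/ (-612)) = 32/ 9771763995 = 0.00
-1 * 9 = -9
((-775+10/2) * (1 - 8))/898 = 2695/449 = 6.00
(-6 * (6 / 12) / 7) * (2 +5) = -3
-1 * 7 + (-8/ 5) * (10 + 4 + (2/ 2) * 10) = -227/ 5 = -45.40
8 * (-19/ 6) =-76/ 3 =-25.33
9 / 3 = 3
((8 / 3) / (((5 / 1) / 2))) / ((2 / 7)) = 56 / 15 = 3.73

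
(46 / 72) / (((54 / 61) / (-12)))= -1403 / 162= -8.66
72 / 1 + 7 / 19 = 1375 / 19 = 72.37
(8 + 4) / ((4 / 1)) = 3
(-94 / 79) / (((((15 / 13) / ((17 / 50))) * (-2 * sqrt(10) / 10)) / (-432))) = -239.49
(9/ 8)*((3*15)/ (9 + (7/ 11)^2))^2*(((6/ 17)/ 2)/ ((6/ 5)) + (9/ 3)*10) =776.44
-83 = -83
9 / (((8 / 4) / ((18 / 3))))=27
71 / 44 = 1.61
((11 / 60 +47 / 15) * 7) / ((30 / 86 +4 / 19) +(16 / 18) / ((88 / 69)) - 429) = -12518891 / 230647940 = -0.05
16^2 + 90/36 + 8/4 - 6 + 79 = 667/2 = 333.50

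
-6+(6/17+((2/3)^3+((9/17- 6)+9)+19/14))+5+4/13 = 404615/83538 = 4.84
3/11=0.27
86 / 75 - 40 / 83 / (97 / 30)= 602386 / 603825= 1.00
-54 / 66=-9 / 11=-0.82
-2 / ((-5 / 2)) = 0.80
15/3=5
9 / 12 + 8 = 8.75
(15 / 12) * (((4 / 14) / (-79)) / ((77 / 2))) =-5 / 42581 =-0.00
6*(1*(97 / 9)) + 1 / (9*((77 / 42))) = 712 / 11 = 64.73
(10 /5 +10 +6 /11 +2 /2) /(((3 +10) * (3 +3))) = 149 /858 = 0.17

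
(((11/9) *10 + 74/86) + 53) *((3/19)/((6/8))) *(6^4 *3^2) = 6977664/43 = 162271.26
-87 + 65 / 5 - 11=-85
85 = 85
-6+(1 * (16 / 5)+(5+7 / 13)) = 178 / 65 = 2.74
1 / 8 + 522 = 4177 / 8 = 522.12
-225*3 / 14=-675 / 14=-48.21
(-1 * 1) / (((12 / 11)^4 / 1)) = -14641 / 20736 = -0.71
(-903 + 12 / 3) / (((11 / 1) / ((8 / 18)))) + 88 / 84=-24446 / 693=-35.28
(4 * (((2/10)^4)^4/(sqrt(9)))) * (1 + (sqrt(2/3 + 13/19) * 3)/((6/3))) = 4/457763671875 + 2 * sqrt(4389)/8697509765625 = 0.00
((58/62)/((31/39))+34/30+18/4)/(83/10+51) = 196339/1709619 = 0.11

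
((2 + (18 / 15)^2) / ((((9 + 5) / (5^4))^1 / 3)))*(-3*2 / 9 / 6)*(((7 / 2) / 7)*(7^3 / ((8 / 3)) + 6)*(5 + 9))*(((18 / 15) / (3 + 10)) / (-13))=231555 / 676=342.54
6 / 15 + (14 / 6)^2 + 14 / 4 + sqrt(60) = 2 * sqrt(15) + 841 / 90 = 17.09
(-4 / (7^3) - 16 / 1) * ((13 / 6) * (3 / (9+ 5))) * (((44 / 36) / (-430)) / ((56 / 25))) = 981695 / 104068944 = 0.01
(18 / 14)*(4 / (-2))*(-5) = 90 / 7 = 12.86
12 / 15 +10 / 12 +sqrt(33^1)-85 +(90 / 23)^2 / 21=-9180203 / 111090 +sqrt(33)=-76.89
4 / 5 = 0.80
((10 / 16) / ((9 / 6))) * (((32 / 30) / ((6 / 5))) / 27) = 10 / 729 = 0.01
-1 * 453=-453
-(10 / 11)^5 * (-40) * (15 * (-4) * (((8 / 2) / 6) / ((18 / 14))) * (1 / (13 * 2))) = -29.72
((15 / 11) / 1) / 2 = 0.68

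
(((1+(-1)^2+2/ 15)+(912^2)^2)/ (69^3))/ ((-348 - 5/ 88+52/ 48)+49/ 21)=-913173467630336/ 149446956825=-6110.35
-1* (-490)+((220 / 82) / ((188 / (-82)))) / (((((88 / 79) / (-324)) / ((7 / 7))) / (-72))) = -1128790 / 47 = -24016.81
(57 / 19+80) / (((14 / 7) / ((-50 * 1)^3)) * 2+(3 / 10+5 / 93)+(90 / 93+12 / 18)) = 120609375 / 2889016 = 41.75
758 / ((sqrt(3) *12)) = 379 *sqrt(3) / 18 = 36.47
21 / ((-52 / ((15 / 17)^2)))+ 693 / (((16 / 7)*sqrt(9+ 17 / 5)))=-4725 / 15028+ 4851*sqrt(310) / 992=85.79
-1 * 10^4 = -10000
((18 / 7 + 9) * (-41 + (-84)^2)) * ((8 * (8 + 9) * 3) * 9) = 2086485480 / 7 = 298069354.29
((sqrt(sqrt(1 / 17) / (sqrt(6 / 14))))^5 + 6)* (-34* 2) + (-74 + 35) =-447 - 28* 51^(3 / 4)* 7^(1 / 4) / 153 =-452.68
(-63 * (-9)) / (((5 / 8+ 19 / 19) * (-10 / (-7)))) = 15876 / 65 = 244.25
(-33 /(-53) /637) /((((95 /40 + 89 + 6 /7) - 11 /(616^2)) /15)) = 348480 /2192149271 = 0.00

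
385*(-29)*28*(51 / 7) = -2277660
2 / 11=0.18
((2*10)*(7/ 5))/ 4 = 7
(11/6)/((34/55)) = 605/204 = 2.97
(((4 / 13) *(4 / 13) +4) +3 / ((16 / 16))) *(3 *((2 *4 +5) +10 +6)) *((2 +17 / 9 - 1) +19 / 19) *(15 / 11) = 553175 / 169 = 3273.22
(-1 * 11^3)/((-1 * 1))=1331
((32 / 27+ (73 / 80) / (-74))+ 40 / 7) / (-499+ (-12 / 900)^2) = -963235375 / 69790115136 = -0.01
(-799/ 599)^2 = 638401/ 358801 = 1.78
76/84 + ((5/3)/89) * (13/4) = 7219/7476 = 0.97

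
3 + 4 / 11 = 37 / 11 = 3.36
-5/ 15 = -1/ 3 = -0.33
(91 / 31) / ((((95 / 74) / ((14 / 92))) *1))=0.35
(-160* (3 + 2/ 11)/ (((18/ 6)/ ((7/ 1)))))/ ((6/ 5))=-98000/ 99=-989.90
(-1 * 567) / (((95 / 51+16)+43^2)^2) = -1474767 / 9064944100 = -0.00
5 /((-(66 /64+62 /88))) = -2.88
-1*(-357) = 357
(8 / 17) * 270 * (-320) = -40658.82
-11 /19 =-0.58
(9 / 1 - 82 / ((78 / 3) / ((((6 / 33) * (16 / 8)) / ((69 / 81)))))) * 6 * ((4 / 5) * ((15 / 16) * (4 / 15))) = 151038 / 16445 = 9.18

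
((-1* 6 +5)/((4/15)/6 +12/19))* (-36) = 15390/289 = 53.25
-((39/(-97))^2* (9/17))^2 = -0.01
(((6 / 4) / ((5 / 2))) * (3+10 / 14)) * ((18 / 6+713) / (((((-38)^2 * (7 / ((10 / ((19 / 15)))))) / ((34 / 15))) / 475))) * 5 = 118677000 / 17689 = 6709.08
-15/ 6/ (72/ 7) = -35/ 144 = -0.24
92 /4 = 23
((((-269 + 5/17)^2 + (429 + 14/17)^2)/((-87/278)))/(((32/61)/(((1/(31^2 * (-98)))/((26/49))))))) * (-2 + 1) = -2849054227/90964416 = -31.32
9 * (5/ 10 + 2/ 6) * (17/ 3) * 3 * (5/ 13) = 1275/ 26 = 49.04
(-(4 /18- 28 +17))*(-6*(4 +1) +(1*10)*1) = -1940 /9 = -215.56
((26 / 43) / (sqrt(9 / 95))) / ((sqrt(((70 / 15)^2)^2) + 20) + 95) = 78 * sqrt(95) / 52933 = 0.01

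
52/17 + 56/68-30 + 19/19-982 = -17121/17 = -1007.12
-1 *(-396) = 396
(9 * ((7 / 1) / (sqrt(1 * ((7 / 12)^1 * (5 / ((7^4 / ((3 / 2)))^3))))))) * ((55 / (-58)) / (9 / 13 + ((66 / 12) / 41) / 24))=-198655513056 * sqrt(70) / 517795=-3209902.12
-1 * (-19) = 19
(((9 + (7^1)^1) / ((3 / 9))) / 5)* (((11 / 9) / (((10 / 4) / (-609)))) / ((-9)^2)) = -71456 / 2025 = -35.29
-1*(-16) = 16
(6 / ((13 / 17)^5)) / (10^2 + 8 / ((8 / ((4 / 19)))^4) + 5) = 2220446209164 / 10161328132423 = 0.22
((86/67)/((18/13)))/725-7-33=-17486441/437175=-40.00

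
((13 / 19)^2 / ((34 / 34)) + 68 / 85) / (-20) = -2289 / 36100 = -0.06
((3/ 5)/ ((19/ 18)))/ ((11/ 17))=918/ 1045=0.88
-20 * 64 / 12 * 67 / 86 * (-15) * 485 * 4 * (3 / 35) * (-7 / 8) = -181367.44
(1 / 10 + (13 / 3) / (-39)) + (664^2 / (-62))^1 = -19840351 / 2790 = -7111.24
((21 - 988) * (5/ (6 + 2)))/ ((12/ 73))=-352955/ 96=-3676.61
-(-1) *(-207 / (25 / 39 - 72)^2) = -0.04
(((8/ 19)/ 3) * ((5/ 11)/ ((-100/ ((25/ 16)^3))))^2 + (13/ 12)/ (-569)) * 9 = -735461060013/ 43893592686592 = -0.02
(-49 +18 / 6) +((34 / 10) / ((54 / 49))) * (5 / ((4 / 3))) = -2479 / 72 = -34.43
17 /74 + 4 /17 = 585 /1258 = 0.47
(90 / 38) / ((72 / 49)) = 245 / 152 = 1.61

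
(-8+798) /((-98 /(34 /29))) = -13430 /1421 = -9.45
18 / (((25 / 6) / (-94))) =-10152 / 25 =-406.08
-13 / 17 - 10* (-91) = 15457 / 17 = 909.24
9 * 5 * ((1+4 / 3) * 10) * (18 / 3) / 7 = 900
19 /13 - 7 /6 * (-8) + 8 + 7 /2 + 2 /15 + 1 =9137 /390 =23.43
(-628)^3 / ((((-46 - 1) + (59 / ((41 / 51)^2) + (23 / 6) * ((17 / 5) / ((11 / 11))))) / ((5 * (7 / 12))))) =-36429624744800 / 2890831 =-12601782.93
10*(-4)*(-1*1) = 40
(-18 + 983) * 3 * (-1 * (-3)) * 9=78165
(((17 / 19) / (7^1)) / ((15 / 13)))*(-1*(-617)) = 136357 / 1995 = 68.35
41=41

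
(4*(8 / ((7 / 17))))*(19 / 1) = 10336 / 7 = 1476.57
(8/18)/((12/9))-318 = -953/3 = -317.67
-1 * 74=-74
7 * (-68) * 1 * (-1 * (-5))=-2380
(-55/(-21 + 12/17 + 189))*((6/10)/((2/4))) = -187/478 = -0.39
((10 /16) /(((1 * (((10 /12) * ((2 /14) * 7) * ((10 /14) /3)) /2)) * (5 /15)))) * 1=189 /10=18.90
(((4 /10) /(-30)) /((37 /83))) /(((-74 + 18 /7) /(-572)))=-83083 /346875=-0.24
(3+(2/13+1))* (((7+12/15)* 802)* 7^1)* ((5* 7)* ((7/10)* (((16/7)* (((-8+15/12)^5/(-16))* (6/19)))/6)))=22837275565083/48640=469516356.19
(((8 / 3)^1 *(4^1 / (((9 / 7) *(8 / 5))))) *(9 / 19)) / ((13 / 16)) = 2240 / 741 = 3.02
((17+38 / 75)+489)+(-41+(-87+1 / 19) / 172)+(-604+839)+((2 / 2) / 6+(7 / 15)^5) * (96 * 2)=152258931541 / 206803125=736.25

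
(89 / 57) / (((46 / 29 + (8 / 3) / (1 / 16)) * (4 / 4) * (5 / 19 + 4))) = 0.01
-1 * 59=-59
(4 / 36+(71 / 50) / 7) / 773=989 / 2434950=0.00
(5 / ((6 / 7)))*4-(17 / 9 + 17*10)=-1337 / 9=-148.56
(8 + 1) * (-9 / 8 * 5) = -405 / 8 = -50.62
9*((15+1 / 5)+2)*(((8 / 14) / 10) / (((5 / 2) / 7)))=3096 / 125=24.77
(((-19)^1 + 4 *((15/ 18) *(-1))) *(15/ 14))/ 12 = -335/ 168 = -1.99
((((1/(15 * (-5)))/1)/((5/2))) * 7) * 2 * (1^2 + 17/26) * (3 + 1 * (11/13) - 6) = 16856/63375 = 0.27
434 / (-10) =-217 / 5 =-43.40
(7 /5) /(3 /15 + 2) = 0.64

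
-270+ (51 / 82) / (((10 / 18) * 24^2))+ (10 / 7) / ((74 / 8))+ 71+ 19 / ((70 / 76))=-1211177959 / 6796160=-178.22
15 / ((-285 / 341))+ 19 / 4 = -1003 / 76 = -13.20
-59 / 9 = -6.56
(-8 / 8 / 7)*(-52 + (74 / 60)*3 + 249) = -2007 / 70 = -28.67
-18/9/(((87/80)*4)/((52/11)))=-2080/957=-2.17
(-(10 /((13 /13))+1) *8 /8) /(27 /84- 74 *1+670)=-308 /16697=-0.02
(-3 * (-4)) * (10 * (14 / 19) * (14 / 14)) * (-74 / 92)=-31080 / 437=-71.12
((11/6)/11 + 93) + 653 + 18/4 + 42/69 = 51838/69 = 751.28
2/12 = 0.17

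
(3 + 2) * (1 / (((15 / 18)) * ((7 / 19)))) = 114 / 7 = 16.29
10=10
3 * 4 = 12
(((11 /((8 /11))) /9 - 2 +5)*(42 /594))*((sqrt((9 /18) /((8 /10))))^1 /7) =337*sqrt(10) /28512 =0.04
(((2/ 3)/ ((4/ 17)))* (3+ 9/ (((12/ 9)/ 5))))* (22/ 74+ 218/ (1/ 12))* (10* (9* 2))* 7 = 25400623185/ 74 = 343251664.66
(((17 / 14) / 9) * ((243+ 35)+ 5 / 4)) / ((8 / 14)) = 18989 / 288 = 65.93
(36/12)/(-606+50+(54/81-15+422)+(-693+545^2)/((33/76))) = 99/22516337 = 0.00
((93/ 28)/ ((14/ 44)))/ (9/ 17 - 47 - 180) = -1581/ 34300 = -0.05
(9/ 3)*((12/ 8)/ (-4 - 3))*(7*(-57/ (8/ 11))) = 5643/ 16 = 352.69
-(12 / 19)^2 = -144 / 361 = -0.40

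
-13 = -13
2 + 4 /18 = 20 /9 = 2.22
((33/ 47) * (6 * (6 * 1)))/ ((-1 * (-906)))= 198/ 7097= 0.03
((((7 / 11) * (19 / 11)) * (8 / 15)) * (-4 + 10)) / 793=2128 / 479765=0.00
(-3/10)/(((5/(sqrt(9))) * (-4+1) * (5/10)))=3/25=0.12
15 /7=2.14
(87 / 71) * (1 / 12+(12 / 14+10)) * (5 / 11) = 133255 / 21868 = 6.09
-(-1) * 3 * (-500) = -1500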